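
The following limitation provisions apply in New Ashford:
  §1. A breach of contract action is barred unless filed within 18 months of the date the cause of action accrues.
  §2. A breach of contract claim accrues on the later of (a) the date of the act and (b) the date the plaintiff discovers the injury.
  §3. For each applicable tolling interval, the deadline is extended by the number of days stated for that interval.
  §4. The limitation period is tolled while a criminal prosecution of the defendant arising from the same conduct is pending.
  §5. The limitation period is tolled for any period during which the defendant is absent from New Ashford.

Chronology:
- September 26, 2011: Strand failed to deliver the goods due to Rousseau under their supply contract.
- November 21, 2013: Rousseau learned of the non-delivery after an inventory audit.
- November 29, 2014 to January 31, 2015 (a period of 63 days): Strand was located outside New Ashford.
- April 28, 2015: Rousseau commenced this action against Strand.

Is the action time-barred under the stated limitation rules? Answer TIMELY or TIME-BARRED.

Because discovery on November 21, 2013 post-dates the September 26, 2011 act, accrual under the later-of rule falls on November 21, 2013.
The untolled deadline — 18 months after November 21, 2013 — is May 21, 2015.
The period was tolled for 63 days by the defendant's absence from the jurisdiction (November 29, 2014 to January 31, 2015), pushing the deadline to July 23, 2015.
Rousseau filed on April 28, 2015, before the July 23, 2015 deadline, so the action is timely.

TIMELY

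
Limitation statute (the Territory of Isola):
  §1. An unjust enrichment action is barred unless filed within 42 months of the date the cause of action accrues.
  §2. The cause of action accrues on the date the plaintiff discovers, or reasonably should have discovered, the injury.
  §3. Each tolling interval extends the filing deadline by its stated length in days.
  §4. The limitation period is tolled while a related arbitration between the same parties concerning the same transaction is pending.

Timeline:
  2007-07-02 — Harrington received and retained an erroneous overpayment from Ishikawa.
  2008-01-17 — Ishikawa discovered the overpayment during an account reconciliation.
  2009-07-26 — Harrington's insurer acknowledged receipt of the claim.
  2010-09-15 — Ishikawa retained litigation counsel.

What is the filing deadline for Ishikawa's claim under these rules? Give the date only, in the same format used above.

2011-07-17

Accrual is tied to discovery, so the period began on 2008-01-17 rather than on 2007-07-02 when the act occurred.
Adding the 42 months base period to 2008-01-17 gives a deadline of 2011-07-17, before any tolling.
The other events in the timeline have no effect on the limitation period under the stated rules.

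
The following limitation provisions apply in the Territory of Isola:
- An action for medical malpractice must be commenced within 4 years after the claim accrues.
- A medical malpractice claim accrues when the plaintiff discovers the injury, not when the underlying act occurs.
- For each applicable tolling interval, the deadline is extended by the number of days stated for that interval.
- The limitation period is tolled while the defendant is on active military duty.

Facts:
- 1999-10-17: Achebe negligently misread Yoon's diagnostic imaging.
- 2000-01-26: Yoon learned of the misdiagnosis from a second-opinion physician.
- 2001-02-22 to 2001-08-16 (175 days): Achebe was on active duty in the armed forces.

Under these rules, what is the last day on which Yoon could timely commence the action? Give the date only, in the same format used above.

2004-07-19

Accrual is tied to discovery, so the period began on 2000-01-26 rather than on 1999-10-17 when the act occurred.
4 years from 2000-01-26 is 2004-01-26.
The period was tolled for 175 days by the defendant's active military service (2001-02-22 to 2001-08-16), pushing the deadline to 2004-07-19.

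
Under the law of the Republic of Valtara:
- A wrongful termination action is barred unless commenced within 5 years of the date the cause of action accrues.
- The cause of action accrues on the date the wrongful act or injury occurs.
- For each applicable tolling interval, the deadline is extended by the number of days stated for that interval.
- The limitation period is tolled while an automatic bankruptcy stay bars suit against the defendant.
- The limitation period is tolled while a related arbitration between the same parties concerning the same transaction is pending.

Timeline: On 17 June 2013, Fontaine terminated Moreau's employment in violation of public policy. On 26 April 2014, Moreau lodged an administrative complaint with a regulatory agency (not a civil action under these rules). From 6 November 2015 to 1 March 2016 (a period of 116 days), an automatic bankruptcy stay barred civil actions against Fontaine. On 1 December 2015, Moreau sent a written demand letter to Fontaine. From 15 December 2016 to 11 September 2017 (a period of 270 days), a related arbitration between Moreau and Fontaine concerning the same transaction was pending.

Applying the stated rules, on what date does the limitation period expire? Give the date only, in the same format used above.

The cause of action accrued on 17 June 2013, the date of the act.
Adding the 5 years base period to 17 June 2013 gives a deadline of 17 June 2018, before any tolling.
The period was tolled for 116 days by the automatic bankruptcy stay (6 November 2015 to 1 March 2016), pushing the deadline to 11 October 2018.
The pending related arbitration from 15 December 2016 to 11 September 2017 tolled the period for 270 days, extending the deadline to 8 July 2019.
None of the other events listed affects the running of the period under the stated rules.

8 July 2019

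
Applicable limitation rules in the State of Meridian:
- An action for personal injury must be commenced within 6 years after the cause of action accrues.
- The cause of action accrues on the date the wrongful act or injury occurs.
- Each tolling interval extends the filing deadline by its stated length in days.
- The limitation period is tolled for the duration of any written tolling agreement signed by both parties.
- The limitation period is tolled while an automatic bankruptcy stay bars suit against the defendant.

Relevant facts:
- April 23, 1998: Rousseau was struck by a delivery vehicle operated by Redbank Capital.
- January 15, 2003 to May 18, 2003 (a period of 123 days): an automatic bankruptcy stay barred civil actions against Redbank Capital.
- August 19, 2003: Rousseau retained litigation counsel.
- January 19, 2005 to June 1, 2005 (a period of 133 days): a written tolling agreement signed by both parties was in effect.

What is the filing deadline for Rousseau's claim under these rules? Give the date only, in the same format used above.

August 24, 2004

The limitation period began to run on April 23, 1998.
Adding the 6 years base period to April 23, 1998 gives a deadline of April 23, 2004, before any tolling.
The automatic bankruptcy stay from January 15, 2003 to May 18, 2003 tolled the period for 123 days, extending the deadline to August 24, 2004.
The written tolling agreement from January 19, 2005 to June 1, 2005 began after the period had already run on August 24, 2004, so it has no tolling effect.
The other events in the timeline have no effect on the limitation period under the stated rules.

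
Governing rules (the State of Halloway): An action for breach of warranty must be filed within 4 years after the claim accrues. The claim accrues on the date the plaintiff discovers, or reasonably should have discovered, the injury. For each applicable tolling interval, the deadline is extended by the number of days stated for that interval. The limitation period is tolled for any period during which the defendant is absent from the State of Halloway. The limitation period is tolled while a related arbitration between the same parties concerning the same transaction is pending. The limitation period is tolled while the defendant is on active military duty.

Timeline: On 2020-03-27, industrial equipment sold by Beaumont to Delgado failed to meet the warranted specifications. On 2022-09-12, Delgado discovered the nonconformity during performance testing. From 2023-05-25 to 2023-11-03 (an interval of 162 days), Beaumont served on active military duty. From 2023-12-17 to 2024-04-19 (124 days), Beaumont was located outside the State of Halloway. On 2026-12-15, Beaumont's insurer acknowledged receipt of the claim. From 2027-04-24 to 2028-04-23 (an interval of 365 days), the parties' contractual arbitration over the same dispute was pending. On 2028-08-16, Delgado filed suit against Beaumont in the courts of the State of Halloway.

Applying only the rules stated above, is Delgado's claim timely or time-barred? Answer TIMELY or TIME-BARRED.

Accrual is tied to discovery, so the period began on 2022-09-12 rather than on 2020-03-27 when the act occurred.
4 years from 2022-09-12 is 2026-09-12.
Because the defendant's active military service ran from 2023-05-25 to 2023-11-03, the deadline is extended by 162 days to 2027-02-21.
Because the defendant's absence from the jurisdiction ran from 2023-12-17 to 2024-04-19, the deadline is extended by 124 days to 2027-06-25.
The period was tolled for 365 days by the pending related arbitration (2027-04-24 to 2028-04-23), pushing the deadline to 2028-06-24.
Nothing else in the chronology tolls or restarts the period.
The 2028-08-16 filing falls after the 2028-06-24 deadline; the claim is time-barred.

TIME-BARRED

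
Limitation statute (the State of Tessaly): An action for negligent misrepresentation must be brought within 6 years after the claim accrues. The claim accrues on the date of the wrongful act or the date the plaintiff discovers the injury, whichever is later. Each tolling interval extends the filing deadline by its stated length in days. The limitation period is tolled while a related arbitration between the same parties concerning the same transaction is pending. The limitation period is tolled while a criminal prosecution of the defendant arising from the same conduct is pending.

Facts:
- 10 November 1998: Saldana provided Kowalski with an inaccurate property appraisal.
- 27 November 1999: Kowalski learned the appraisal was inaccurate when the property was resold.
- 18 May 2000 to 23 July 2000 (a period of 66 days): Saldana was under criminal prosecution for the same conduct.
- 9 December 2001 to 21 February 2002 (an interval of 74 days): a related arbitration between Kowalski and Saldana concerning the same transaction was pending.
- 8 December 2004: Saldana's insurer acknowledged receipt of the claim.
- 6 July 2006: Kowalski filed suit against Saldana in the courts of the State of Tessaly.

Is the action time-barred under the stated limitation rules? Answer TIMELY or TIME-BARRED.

TIME-BARRED

Because discovery on 27 November 1999 post-dates the 10 November 1998 act, accrual under the later-of rule falls on 27 November 1999.
The untolled deadline — 6 years after 27 November 1999 — is 27 November 2005.
The period was tolled for 66 days by the pending criminal prosecution (18 May 2000 to 23 July 2000), pushing the deadline to 1 February 2006.
Because the pending related arbitration ran from 9 December 2001 to 21 February 2002, the deadline is extended by 74 days to 16 April 2006.
None of the other events listed affects the running of the period under the stated rules.
Kowalski filed on 6 July 2006, after the 16 April 2006 deadline, so the action is time-barred.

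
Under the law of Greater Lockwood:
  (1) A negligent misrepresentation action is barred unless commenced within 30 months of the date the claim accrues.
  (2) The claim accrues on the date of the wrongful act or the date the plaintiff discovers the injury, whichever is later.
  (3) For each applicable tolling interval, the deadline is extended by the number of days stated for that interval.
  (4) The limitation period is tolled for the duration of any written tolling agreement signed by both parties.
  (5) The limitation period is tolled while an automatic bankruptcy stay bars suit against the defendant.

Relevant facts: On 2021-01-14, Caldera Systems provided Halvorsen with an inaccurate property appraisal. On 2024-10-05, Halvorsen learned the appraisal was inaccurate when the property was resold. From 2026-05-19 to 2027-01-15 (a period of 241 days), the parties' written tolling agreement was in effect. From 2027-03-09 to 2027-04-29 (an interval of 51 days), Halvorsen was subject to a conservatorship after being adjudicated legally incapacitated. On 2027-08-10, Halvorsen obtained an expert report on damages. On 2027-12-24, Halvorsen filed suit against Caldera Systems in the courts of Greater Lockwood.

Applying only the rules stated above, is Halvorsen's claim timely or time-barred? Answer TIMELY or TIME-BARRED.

TIME-BARRED

Taking the later of the act (2021-01-14) and discovery (2024-10-05), the claim accrued on 2024-10-05.
The untolled deadline — 30 months after 2024-10-05 — is 2027-04-05.
Because the written tolling agreement ran from 2026-05-19 to 2027-01-15, the deadline is extended by 241 days to 2027-12-02.
The plaintiff's legal incapacity from 2027-03-09 to 2027-04-29 does not toll the period, because no stated rule makes the plaintiff's incapacity a tolling event.
The other events in the timeline have no effect on the limitation period under the stated rules.
Filing on 2027-12-24 missed the 2027-12-02 deadline — the action is time-barred.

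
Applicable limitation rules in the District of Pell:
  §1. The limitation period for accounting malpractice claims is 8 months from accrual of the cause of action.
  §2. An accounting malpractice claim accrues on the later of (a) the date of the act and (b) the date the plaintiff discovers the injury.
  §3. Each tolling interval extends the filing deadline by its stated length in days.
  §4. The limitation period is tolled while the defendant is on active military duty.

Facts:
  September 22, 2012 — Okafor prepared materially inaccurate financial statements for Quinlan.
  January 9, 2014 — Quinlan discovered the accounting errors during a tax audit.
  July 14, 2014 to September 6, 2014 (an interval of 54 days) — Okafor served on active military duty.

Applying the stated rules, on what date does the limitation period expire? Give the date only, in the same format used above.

November 2, 2014

Taking the later of the act (September 22, 2012) and discovery (January 9, 2014), the claim accrued on January 9, 2014.
Adding the 8 months base period to January 9, 2014 gives a deadline of September 9, 2014, before any tolling.
Because the defendant's active military service ran from July 14, 2014 to September 6, 2014, the deadline is extended by 54 days to November 2, 2014.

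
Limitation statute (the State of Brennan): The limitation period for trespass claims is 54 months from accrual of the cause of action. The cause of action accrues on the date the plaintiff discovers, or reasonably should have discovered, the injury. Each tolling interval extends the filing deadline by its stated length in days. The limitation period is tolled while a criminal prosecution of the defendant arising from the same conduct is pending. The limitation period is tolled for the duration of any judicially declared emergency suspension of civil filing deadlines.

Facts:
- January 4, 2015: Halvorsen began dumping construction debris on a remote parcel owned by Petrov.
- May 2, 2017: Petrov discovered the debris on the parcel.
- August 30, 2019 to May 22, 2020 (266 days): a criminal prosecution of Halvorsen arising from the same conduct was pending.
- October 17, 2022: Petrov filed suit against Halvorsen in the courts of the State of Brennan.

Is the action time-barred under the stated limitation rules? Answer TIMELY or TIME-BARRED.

The claim did not accrue until Petrov discovered the injury on May 2, 2017; the January 4, 2015 act date does not start the clock under the stated rule.
54 months from May 2, 2017 is November 2, 2021.
Because the pending criminal prosecution ran from August 30, 2019 to May 22, 2020, the deadline is extended by 266 days to July 26, 2022.
Petrov filed on October 17, 2022, after the July 26, 2022 deadline, so the action is time-barred.

TIME-BARRED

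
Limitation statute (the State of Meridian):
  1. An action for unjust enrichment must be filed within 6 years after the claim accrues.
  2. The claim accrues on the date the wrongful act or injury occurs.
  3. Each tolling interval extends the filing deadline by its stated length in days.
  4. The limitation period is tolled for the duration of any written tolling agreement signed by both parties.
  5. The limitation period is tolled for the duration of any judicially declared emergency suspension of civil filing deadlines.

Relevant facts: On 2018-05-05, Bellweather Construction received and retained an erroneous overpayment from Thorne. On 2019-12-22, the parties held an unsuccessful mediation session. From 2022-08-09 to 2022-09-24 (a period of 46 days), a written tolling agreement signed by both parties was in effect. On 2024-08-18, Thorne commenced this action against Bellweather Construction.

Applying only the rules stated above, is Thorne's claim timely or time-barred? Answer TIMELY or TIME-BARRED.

The limitation period began to run on 2018-05-05.
6 years from 2018-05-05 is 2024-05-05.
The period was tolled for 46 days by the written tolling agreement (2022-08-09 to 2022-09-24), pushing the deadline to 2024-06-20.
The other events in the timeline have no effect on the limitation period under the stated rules.
The 2024-08-18 filing falls after the 2024-06-20 deadline; the claim is time-barred.

TIME-BARRED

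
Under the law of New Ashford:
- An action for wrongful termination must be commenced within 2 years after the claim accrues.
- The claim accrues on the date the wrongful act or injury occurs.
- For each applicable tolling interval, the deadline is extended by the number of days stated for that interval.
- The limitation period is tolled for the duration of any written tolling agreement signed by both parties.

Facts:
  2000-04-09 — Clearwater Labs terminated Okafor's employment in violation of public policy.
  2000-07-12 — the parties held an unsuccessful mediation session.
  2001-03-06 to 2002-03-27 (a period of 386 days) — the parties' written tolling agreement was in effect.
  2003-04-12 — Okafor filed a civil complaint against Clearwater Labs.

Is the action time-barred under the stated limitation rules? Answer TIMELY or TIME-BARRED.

The claim accrued on 2000-04-09, when the wrongful act occurred.
2 years from 2000-04-09 is 2002-04-09.
Because the written tolling agreement ran from 2001-03-06 to 2002-03-27, the deadline is extended by 386 days to 2003-04-30.
The other events in the timeline have no effect on the limitation period under the stated rules.
Okafor filed on 2003-04-12, before the 2003-04-30 deadline, so the action is timely.

TIMELY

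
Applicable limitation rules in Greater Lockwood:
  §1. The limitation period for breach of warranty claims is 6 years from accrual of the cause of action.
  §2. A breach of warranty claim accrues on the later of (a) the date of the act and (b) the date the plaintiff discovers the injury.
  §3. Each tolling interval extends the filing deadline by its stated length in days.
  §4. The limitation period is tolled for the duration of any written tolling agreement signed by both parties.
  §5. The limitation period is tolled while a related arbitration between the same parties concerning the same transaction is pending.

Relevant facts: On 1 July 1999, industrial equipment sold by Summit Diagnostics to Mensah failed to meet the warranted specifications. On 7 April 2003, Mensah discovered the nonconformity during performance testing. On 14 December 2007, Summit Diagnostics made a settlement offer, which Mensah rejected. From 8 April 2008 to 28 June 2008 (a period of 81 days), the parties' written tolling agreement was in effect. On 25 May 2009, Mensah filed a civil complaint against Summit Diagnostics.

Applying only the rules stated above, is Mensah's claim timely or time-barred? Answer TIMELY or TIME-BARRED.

The claim accrued on 7 April 2003 — the later of the 1 July 1999 act and the 7 April 2003 discovery.
The untolled deadline — 6 years after 7 April 2003 — is 7 April 2009.
The period was tolled for 81 days by the written tolling agreement (8 April 2008 to 28 June 2008), pushing the deadline to 27 June 2009.
None of the other events listed affects the running of the period under the stated rules.
The 25 May 2009 filing precedes the 27 June 2009 deadline; the claim is timely.

TIMELY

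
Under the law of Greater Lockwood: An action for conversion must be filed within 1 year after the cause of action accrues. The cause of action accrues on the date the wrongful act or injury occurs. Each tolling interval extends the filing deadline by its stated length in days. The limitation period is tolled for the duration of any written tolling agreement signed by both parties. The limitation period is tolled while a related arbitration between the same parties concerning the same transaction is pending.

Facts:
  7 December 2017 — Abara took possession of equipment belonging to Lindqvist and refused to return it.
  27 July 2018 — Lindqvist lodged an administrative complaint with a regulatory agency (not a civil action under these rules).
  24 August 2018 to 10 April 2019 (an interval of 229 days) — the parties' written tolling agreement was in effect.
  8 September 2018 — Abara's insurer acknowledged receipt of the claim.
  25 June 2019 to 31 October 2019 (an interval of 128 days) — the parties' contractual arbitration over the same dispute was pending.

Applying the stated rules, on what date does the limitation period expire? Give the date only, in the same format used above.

29 November 2019

The cause of action accrued on 7 December 2017, the date of the act.
Adding the 1 year base period to 7 December 2017 gives a deadline of 7 December 2018, before any tolling.
The written tolling agreement from 24 August 2018 to 10 April 2019 tolled the period for 229 days, extending the deadline to 24 July 2019.
Because the pending related arbitration ran from 25 June 2019 to 31 October 2019, the deadline is extended by 128 days to 29 November 2019.
None of the other events listed affects the running of the period under the stated rules.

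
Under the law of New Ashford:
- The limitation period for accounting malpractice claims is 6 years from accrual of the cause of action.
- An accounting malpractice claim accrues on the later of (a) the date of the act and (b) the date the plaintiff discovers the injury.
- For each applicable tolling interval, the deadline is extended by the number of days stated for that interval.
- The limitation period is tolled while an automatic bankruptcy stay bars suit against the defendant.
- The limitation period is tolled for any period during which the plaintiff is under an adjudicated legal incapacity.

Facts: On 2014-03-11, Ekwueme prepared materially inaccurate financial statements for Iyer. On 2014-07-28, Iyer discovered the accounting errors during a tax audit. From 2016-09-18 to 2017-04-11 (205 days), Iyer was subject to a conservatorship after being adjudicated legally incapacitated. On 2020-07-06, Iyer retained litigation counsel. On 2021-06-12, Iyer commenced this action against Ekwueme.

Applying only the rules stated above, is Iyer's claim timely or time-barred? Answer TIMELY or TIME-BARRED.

TIME-BARRED

Taking the later of the act (2014-03-11) and discovery (2014-07-28), the claim accrued on 2014-07-28.
Adding the 6 years base period to 2014-07-28 gives a deadline of 2020-07-28, before any tolling.
The plaintiff's legal incapacity from 2016-09-18 to 2017-04-11 tolled the period for 205 days, extending the deadline to 2021-02-18.
None of the other events listed affects the running of the period under the stated rules.
The 2021-06-12 filing falls after the 2021-02-18 deadline; the claim is time-barred.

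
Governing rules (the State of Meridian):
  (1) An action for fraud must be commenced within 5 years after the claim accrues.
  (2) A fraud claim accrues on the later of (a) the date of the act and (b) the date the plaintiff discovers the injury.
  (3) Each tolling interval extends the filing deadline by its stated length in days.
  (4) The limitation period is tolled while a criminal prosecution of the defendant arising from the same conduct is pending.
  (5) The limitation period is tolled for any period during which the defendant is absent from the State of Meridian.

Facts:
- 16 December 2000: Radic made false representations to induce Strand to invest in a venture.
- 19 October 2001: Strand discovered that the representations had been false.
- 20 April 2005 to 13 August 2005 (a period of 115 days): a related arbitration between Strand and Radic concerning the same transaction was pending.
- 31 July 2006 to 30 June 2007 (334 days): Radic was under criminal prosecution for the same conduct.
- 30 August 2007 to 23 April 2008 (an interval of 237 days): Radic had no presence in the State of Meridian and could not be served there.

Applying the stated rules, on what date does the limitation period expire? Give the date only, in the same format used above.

12 May 2008

Taking the later of the act (16 December 2000) and discovery (19 October 2001), the claim accrued on 19 October 2001.
Adding the 5 years base period to 19 October 2001 gives a deadline of 19 October 2006, before any tolling.
The pending criminal prosecution from 31 July 2006 to 30 June 2007 tolled the period for 334 days, extending the deadline to 18 September 2007.
Because the defendant's absence from the jurisdiction ran from 30 August 2007 to 23 April 2008, the deadline is extended by 237 days to 12 May 2008.
The pending related arbitration from 20 April 2005 to 13 August 2005 does not toll the period, because no stated rule makes a pending arbitration a tolling event.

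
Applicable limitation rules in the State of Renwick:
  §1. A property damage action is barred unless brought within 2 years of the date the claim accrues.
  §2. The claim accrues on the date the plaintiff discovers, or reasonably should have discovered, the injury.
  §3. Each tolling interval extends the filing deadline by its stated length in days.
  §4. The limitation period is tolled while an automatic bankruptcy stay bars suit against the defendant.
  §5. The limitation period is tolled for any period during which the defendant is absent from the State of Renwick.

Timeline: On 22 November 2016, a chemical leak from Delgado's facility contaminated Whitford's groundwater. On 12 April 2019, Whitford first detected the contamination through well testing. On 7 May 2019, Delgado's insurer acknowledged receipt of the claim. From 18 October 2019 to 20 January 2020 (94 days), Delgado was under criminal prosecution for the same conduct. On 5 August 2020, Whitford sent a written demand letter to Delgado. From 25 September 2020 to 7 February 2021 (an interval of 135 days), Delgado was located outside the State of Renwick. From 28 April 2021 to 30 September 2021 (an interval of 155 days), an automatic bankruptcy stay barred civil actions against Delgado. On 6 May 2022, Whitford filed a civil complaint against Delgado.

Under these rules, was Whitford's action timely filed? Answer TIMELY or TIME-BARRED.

Accrual is tied to discovery, so the period began on 12 April 2019 rather than on 22 November 2016 when the act occurred.
Adding the 2 years base period to 12 April 2019 gives a deadline of 12 April 2021, before any tolling.
The period was tolled for 135 days by the defendant's absence from the jurisdiction (25 September 2020 to 7 February 2021), pushing the deadline to 25 August 2021.
Because the automatic bankruptcy stay ran from 28 April 2021 to 30 September 2021, the deadline is extended by 155 days to 27 January 2022.
Although a criminal prosecution ran from 18 October 2019 to 20 January 2020, the stated rules do not make that a tolling event, so it is disregarded.
Nothing else in the chronology tolls or restarts the period.
Whitford filed on 6 May 2022, after the 27 January 2022 deadline, so the action is time-barred.

TIME-BARRED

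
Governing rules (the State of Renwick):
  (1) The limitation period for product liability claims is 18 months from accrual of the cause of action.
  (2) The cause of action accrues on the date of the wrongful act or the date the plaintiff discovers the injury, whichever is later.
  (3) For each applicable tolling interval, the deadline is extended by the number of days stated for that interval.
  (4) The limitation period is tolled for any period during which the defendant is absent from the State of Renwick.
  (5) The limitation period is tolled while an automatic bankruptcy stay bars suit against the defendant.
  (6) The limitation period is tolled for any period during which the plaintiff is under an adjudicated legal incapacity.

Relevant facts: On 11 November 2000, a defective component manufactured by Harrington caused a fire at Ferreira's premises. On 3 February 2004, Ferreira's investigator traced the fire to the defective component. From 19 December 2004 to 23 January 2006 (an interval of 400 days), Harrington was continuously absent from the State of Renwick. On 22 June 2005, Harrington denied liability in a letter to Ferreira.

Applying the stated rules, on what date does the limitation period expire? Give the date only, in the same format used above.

The claim accrued on 3 February 2004 — the later of the 11 November 2000 act and the 3 February 2004 discovery.
Adding the 18 months base period to 3 February 2004 gives a deadline of 3 August 2005, before any tolling.
Because the defendant's absence from the jurisdiction ran from 19 December 2004 to 23 January 2006, the deadline is extended by 400 days to 7 September 2006.
The other events in the timeline have no effect on the limitation period under the stated rules.

7 September 2006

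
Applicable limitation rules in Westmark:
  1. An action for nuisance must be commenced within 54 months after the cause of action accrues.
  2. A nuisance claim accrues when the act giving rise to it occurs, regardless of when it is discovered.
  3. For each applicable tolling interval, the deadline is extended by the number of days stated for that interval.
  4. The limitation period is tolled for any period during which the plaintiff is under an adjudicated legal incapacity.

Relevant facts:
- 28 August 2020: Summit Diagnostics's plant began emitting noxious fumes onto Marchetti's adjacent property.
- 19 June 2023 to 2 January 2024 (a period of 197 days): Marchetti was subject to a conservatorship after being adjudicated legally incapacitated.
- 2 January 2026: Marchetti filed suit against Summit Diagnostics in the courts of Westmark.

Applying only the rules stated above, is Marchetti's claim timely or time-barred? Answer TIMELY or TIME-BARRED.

TIME-BARRED

The claim accrued on 28 August 2020, when the wrongful act occurred.
Adding the 54 months base period to 28 August 2020 gives a deadline of 28 February 2025, before any tolling.
The plaintiff's legal incapacity from 19 June 2023 to 2 January 2024 tolled the period for 197 days, extending the deadline to 13 September 2025.
Filing on 2 January 2026 missed the 13 September 2025 deadline — the action is time-barred.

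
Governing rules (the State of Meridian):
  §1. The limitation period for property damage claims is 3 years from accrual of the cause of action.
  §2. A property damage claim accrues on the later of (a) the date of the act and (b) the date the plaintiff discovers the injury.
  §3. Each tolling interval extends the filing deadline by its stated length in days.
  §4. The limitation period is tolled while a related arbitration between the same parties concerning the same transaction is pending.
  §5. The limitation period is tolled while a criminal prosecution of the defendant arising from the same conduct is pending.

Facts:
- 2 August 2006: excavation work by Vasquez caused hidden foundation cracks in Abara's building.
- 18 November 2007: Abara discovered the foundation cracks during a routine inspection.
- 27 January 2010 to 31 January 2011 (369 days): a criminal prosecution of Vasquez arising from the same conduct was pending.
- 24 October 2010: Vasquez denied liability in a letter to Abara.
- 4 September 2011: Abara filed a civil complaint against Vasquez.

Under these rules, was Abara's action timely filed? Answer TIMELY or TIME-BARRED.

Because discovery on 18 November 2007 post-dates the 2 August 2006 act, accrual under the later-of rule falls on 18 November 2007.
3 years from 18 November 2007 is 18 November 2010.
The pending criminal prosecution from 27 January 2010 to 31 January 2011 tolled the period for 369 days, extending the deadline to 22 November 2011.
None of the other events listed affects the running of the period under the stated rules.
Abara filed on 4 September 2011, before the 22 November 2011 deadline, so the action is timely.

TIMELY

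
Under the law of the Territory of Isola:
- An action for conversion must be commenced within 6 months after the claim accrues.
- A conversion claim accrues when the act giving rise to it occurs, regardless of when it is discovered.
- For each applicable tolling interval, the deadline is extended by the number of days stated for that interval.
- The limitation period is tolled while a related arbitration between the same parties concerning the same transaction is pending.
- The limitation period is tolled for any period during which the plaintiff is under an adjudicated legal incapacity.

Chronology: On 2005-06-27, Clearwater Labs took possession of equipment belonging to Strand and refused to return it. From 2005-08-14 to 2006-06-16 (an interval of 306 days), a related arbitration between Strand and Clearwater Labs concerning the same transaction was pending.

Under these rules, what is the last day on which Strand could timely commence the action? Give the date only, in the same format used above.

The limitation period began to run on 2005-06-27.
Adding the 6 months base period to 2005-06-27 gives a deadline of 2005-12-27, before any tolling.
The period was tolled for 306 days by the pending related arbitration (2005-08-14 to 2006-06-16), pushing the deadline to 2006-10-29.

2006-10-29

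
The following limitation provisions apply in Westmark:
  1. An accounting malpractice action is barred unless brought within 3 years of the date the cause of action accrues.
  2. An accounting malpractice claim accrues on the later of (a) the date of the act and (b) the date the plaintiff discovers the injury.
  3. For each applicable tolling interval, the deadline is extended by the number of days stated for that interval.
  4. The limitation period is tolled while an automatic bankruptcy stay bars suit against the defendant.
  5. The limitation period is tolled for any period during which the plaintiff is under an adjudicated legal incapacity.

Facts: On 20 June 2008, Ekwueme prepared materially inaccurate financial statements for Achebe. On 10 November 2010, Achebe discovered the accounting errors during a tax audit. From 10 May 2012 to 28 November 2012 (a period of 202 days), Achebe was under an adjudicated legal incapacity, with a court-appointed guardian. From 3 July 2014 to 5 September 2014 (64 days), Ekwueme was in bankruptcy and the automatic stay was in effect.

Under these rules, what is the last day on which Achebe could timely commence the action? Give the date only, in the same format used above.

The claim accrued on 10 November 2010 — the later of the 20 June 2008 act and the 10 November 2010 discovery.
3 years from 10 November 2010 is 10 November 2013.
The plaintiff's legal incapacity from 10 May 2012 to 28 November 2012 tolled the period for 202 days, extending the deadline to 31 May 2014.
The automatic bankruptcy stay from 3 July 2014 to 5 September 2014 began after the period had already run on 31 May 2014, so it has no tolling effect.

31 May 2014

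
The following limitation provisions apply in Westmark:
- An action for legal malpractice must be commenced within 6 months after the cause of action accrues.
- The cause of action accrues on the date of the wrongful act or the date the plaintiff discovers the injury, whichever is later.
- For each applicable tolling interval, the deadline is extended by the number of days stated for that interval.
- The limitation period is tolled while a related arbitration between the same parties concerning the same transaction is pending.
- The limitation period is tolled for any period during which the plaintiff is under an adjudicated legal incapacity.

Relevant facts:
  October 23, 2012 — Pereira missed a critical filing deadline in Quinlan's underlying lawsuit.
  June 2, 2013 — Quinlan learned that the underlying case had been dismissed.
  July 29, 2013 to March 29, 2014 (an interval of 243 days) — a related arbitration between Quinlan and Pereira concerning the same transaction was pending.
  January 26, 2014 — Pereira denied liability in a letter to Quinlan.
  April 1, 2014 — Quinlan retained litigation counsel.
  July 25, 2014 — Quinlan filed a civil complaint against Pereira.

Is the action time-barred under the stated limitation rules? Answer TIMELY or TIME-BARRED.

TIMELY

The claim accrued on June 2, 2013 — the later of the October 23, 2012 act and the June 2, 2013 discovery.
The untolled deadline — 6 months after June 2, 2013 — is December 2, 2013.
The pending related arbitration from July 29, 2013 to March 29, 2014 tolled the period for 243 days, extending the deadline to August 2, 2014.
Nothing else in the chronology tolls or restarts the period.
Filing on July 25, 2014 beat the August 2, 2014 deadline — the action is timely.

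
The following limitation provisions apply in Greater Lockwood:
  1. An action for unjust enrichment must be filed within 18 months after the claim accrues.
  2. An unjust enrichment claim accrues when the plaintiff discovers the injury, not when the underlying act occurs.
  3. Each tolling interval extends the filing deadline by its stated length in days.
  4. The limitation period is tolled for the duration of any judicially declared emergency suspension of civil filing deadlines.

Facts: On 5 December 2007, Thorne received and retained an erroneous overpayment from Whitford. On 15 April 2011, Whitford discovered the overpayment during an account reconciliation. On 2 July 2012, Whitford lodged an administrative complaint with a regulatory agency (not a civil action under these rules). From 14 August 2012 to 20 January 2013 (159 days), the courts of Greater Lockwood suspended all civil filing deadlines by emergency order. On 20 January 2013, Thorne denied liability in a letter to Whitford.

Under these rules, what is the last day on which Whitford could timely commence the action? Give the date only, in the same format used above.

23 March 2013

Under the discovery rule, the claim accrued on 15 April 2011, when Whitford discovered the injury — not on the 5 December 2007 date of the underlying act.
Adding the 18 months base period to 15 April 2011 gives a deadline of 15 October 2012, before any tolling.
Because the emergency suspension of filing deadlines ran from 14 August 2012 to 20 January 2013, the deadline is extended by 159 days to 23 March 2013.
The other events in the timeline have no effect on the limitation period under the stated rules.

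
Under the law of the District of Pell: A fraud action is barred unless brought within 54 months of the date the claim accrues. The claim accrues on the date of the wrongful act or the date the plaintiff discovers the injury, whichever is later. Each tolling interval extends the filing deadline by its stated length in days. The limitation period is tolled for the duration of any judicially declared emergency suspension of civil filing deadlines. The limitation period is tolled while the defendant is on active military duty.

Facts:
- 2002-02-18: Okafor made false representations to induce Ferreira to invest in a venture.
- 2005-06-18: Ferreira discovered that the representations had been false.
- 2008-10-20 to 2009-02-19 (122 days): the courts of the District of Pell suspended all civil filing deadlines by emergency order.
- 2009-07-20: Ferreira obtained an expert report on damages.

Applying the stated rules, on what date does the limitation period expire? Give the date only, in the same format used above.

Because discovery on 2005-06-18 post-dates the 2002-02-18 act, accrual under the later-of rule falls on 2005-06-18.
Adding the 54 months base period to 2005-06-18 gives a deadline of 2009-12-18, before any tolling.
The period was tolled for 122 days by the emergency suspension of filing deadlines (2008-10-20 to 2009-02-19), pushing the deadline to 2010-04-19.
None of the other events listed affects the running of the period under the stated rules.

2010-04-19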